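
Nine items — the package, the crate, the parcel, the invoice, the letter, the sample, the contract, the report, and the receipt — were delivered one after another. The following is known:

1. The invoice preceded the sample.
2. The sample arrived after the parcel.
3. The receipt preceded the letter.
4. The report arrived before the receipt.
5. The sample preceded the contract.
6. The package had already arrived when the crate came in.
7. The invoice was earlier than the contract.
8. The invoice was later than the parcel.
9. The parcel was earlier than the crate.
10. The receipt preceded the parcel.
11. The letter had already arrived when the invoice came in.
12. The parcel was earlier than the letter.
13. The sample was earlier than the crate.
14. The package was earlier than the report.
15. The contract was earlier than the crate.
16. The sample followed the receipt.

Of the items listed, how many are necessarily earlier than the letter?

Directly stated before the letter: the parcel and the receipt.
The package reaches the letter via the package → the report → the receipt → the letter.
The report reaches the letter via the report → the receipt → the letter.
That's the package, the parcel, the receipt, and the report — 4 in all.

4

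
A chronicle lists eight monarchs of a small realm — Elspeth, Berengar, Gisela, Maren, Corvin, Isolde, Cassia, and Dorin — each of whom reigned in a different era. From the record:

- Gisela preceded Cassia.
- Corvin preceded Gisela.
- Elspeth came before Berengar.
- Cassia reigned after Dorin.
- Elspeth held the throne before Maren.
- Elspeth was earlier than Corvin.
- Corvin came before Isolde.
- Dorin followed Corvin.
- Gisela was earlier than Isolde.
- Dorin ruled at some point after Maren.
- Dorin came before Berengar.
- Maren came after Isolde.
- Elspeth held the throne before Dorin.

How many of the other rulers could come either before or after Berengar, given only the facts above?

Forced before Berengar: Corvin, Dorin, Elspeth, Gisela, Isolde, and Maren.
That leaves Cassia with no forced order relative to Berengar — 1.

1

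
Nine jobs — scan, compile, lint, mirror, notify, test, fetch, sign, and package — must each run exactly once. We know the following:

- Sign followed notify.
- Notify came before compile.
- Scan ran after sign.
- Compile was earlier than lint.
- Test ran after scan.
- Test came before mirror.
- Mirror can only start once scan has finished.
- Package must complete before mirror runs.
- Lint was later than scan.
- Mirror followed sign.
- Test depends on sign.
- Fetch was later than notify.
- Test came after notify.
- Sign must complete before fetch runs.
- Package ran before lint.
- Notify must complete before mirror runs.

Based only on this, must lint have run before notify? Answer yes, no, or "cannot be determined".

Tracing the constraints gives notify → compile → lint, so notify must come before lint.
That means lint cannot be before notify.

no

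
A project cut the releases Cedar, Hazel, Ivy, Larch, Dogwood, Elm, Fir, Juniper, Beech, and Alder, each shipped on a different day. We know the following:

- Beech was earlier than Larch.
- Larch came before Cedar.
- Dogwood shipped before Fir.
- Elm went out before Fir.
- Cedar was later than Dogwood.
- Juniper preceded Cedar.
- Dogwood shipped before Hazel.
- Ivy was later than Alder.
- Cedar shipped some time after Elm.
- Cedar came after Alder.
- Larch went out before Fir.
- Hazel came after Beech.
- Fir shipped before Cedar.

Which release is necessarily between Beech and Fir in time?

Tracing the constraints gives Beech → Larch → Fir, so Larch sits after Beech and before Fir.
No other release is forced both after Beech and before Fir.

Larch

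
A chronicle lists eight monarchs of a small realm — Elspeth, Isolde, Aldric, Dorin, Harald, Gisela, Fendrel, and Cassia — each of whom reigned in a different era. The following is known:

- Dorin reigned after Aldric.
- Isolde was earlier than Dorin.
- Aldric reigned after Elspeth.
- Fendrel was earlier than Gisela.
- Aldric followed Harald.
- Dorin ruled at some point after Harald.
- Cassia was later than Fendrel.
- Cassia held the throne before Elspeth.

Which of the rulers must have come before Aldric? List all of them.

Cassia, Elspeth, Fendrel, Harald

Directly stated before Aldric: Elspeth and Harald.
Cassia reaches Aldric via Cassia → Elspeth → Aldric.
Fendrel reaches Aldric via Fendrel → Cassia → Elspeth → Aldric.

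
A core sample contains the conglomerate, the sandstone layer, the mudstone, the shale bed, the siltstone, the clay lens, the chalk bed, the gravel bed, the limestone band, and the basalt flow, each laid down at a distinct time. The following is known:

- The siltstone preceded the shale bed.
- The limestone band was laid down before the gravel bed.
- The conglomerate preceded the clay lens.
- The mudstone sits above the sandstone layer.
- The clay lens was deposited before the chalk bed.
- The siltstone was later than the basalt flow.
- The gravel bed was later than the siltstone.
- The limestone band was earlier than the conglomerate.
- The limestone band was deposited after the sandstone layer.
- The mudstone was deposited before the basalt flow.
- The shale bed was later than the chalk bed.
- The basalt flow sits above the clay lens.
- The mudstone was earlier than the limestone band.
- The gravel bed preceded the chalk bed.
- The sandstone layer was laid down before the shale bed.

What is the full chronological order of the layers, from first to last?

The constraints fix every adjacent pair, so only one ordering works:
the sandstone layer → the mudstone → the limestone band → the conglomerate → the clay lens → the basalt flow → the siltstone → the gravel bed → the chalk bed → the shale bed.

the sandstone layer, the mudstone, the limestone band, the conglomerate, the clay lens, the basalt flow, the siltstone, the gravel bed, the chalk bed, the shale bed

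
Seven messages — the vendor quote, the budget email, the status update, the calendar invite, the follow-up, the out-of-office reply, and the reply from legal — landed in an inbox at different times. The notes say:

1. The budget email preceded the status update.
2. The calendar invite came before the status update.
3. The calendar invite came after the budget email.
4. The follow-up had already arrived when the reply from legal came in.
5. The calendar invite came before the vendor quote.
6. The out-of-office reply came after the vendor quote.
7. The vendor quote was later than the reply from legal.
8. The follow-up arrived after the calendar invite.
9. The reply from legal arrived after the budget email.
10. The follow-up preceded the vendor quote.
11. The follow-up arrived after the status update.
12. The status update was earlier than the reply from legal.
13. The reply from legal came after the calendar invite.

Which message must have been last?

Every other message has a chain of constraints placing it before the out-of-office reply, so the out-of-office reply is last.

the out-of-office reply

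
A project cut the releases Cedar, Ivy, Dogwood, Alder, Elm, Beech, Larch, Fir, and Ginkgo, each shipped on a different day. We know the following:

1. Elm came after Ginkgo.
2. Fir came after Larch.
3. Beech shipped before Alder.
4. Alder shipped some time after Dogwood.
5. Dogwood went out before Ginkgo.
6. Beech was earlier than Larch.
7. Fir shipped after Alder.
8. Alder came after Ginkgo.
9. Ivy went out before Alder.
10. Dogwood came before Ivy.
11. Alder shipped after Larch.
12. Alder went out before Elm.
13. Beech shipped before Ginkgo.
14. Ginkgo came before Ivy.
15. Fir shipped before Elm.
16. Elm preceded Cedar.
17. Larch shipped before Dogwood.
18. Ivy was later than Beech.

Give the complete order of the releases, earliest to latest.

Beech, Larch, Dogwood, Ginkgo, Ivy, Alder, Fir, Elm, Cedar

The constraints fix every adjacent pair, so only one ordering works:
Beech → Larch → Dogwood → Ginkgo → Ivy → Alder → Fir → Elm → Cedar.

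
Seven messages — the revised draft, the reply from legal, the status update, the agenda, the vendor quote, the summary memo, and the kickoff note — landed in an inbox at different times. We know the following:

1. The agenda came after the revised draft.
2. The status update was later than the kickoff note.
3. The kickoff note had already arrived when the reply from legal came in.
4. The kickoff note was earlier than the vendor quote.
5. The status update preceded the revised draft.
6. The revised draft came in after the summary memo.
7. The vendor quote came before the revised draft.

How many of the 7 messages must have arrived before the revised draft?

Directly stated before the revised draft: the status update, the summary memo, and the vendor quote.
The kickoff note reaches the revised draft via the kickoff note → the status update → the revised draft.
No chain forces the agenda (or any of the others) ahead of the revised draft.
That's the kickoff note, the status update, the summary memo, and the vendor quote — 4 in all.

4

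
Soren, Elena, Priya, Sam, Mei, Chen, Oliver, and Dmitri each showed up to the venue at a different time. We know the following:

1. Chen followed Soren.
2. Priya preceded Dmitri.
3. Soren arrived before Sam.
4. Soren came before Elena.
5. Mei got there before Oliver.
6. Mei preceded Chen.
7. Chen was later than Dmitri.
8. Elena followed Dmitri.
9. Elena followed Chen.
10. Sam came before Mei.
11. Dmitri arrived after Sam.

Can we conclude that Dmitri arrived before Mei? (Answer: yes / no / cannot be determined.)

No chain of stated constraints runs from Dmitri to Mei, and none runs from Mei to Dmitri either.
So the relative order of Dmitri and Mei is not fixed by the given facts.

cannot be determined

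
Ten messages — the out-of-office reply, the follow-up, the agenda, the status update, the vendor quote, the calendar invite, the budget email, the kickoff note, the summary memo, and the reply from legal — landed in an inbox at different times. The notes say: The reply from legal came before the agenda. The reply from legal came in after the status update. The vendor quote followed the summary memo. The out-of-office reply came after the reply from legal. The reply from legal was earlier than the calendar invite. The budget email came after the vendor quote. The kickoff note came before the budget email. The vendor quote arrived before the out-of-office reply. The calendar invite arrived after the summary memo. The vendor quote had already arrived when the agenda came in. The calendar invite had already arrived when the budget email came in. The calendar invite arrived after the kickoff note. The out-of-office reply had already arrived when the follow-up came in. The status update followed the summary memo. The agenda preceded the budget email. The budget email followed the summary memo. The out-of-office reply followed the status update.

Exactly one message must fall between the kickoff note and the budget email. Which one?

Tracing the constraints gives the kickoff note → the calendar invite → the budget email, so the calendar invite sits after the kickoff note and before the budget email.
No other message is forced both after the kickoff note and before the budget email.

the calendar invite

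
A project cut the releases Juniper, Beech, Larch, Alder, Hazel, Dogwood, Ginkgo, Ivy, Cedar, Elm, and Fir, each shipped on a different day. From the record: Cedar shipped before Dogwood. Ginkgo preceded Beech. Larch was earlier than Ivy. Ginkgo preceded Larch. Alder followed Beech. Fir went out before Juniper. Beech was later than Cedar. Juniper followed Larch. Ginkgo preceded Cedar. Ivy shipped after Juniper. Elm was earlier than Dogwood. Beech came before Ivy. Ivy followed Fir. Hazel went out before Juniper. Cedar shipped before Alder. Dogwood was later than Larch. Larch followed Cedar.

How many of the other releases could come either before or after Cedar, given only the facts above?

Forced before Cedar: Ginkgo; forced after Cedar: Alder, Beech, Dogwood, Ivy, Juniper, and Larch.
That leaves Elm, Fir, and Hazel with no forced order relative to Cedar — 3.

3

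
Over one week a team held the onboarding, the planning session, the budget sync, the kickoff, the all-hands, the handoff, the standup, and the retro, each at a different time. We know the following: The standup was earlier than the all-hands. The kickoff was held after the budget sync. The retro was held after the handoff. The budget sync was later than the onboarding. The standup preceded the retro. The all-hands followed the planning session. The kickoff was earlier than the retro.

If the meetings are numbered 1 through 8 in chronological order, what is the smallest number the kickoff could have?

3

The budget sync and the onboarding must both come before the kickoff — 2 forced predecessors.
Nothing else is forced ahead of the kickoff, so its earliest slot is position 2 + 1 = 3.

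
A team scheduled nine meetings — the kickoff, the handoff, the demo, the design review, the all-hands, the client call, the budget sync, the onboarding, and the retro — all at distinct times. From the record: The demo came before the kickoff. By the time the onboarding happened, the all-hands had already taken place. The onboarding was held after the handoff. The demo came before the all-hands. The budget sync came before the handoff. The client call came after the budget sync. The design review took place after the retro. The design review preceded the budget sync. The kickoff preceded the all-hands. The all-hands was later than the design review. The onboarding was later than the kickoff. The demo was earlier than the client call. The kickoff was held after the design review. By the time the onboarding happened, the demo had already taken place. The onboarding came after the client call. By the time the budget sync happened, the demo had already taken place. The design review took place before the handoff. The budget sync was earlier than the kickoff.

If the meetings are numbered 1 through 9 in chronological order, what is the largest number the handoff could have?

The handoff must come before the onboarding — 1 meeting forced after it.
Everything else can be placed before the handoff in some valid order, so the handoff can sit as late as position 9 − 1 = 8.

8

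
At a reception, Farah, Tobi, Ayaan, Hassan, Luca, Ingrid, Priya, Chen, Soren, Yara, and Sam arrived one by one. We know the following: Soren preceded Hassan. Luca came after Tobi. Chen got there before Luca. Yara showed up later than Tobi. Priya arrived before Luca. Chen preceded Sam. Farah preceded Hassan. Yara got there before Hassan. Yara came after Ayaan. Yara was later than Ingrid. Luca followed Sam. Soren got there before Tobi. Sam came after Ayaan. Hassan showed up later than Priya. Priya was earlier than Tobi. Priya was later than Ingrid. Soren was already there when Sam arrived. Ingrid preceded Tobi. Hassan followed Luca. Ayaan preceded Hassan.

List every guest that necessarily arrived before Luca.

Ayaan, Chen, Ingrid, Priya, Sam, Soren, Tobi

Directly stated before Luca: Chen, Priya, Sam, and Tobi.
Ayaan reaches Luca via Ayaan → Sam → Luca.
Ingrid reaches Luca via Ingrid → Priya → Luca.
Soren reaches Luca via Soren → Sam → Luca.
No chain forces Farah (or any of the others) ahead of Luca.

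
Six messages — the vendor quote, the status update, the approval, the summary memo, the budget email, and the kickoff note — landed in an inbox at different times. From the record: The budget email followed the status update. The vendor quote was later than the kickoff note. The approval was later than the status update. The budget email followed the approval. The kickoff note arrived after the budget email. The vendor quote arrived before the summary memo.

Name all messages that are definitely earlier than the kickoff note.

Directly stated before the kickoff note: the budget email.
The approval reaches the kickoff note via the approval → the budget email → the kickoff note.
The status update reaches the kickoff note via the status update → the budget email → the kickoff note.

the approval, the budget email, the status update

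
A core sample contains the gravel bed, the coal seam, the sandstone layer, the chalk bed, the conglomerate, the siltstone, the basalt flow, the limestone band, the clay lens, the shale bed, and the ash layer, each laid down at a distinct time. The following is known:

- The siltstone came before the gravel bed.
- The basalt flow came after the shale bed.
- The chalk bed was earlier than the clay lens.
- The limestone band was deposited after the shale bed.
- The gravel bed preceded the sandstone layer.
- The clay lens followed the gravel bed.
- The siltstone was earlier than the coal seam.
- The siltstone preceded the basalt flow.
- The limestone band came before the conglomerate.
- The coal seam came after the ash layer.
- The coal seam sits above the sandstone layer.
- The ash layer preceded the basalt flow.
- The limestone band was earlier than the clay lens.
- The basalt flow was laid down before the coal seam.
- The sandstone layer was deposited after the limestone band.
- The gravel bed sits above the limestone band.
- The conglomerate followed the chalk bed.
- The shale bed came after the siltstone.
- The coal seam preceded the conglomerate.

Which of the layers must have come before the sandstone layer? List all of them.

Directly stated before the sandstone layer: the gravel bed and the limestone band.
The shale bed reaches the sandstone layer via the shale bed → the limestone band → the sandstone layer.
The siltstone reaches the sandstone layer via the siltstone → the gravel bed → the sandstone layer.
No chain forces the conglomerate (or any of the others) ahead of the sandstone layer.

the gravel bed, the limestone band, the shale bed, the siltstone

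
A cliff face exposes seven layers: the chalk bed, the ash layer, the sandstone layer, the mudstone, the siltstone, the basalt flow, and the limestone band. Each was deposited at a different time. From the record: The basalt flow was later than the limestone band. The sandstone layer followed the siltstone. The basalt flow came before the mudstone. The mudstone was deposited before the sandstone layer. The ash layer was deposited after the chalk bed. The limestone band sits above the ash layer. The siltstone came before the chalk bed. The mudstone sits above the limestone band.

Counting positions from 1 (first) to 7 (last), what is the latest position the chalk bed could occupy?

The chalk bed must come before the ash layer, the basalt flow, the limestone band, the mudstone, and the sandstone layer — 5 layers forced after it.
Everything else can be placed before the chalk bed in some valid order, so the chalk bed can sit as late as position 7 − 5 = 2.

2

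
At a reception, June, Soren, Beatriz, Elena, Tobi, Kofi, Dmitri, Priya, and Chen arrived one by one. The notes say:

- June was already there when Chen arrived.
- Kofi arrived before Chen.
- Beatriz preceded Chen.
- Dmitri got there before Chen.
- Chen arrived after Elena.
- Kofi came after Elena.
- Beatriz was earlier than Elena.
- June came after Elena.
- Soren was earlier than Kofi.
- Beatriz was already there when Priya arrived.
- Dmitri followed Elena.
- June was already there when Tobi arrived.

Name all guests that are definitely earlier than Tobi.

Beatriz, Elena, June

Directly stated before Tobi: June.
Beatriz reaches Tobi via Beatriz → Elena → June → Tobi.
Elena reaches Tobi via Elena → June → Tobi.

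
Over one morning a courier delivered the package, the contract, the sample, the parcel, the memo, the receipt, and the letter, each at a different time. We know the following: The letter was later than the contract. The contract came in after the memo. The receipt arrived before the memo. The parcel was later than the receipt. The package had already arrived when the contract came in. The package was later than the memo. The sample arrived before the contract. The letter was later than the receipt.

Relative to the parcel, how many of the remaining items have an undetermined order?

5

Forced before the parcel: the receipt.
That leaves the contract, the letter, the memo, the package, and the sample with no forced order relative to the parcel — 5.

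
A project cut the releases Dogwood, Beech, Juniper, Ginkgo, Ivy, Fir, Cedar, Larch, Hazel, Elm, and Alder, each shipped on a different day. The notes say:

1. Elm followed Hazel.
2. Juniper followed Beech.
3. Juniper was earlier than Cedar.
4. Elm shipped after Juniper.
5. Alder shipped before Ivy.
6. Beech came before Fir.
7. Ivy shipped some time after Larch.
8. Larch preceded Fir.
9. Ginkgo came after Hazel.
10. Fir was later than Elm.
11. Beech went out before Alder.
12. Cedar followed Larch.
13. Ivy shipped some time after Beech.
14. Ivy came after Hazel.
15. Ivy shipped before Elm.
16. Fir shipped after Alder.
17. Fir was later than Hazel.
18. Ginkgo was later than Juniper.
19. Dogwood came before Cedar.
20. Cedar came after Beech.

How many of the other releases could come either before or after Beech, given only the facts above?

Forced after Beech: Alder, Cedar, Elm, Fir, Ginkgo, Ivy, and Juniper.
That leaves Dogwood, Hazel, and Larch with no forced order relative to Beech — 3.

3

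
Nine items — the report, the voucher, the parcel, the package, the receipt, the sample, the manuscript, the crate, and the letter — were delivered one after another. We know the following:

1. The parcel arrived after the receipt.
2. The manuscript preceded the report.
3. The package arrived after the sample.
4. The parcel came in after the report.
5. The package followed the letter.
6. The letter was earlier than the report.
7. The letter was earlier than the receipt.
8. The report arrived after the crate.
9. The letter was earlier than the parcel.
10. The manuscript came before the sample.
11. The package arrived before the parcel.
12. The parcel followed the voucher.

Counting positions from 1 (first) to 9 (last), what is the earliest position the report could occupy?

The crate, the letter, and the manuscript must all come before the report — 3 forced predecessors.
Nothing else is forced ahead of the report, so its earliest slot is position 3 + 1 = 4.

4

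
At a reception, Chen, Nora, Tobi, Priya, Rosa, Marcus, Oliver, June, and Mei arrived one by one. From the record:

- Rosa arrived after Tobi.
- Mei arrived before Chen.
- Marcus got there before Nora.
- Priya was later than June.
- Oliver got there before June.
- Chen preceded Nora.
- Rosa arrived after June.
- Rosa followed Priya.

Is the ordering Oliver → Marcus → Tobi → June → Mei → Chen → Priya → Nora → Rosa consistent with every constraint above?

Check each stated constraint against the proposed order — e.g. Marcus is ahead of Nora; Tobi is ahead of Rosa. Every pair is in the required order; nothing is violated.

yes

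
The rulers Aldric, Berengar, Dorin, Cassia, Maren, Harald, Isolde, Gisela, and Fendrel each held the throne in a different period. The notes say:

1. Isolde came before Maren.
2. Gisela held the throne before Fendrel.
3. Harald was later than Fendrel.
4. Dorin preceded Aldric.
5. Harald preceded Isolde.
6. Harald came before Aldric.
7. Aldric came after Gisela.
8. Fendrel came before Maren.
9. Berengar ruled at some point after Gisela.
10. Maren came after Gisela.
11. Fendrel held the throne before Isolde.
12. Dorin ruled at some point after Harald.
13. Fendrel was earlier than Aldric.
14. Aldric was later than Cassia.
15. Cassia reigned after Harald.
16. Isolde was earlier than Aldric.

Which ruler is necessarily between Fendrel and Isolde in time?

Harald

Tracing the constraints gives Fendrel → Harald → Isolde, so Harald sits after Fendrel and before Isolde.
No other ruler is forced both after Fendrel and before Isolde.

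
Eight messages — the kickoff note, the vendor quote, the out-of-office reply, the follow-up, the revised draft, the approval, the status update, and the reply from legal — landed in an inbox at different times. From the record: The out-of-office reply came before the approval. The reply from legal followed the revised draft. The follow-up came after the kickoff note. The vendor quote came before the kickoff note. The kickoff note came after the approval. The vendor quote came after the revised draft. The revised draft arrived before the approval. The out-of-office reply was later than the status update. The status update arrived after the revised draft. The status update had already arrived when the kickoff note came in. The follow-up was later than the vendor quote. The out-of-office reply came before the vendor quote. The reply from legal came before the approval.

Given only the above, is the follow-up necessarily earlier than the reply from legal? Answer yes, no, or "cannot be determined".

no

Tracing the constraints gives the reply from legal → the approval → the kickoff note → the follow-up, so the reply from legal must come before the follow-up.
That means the follow-up cannot be before the reply from legal.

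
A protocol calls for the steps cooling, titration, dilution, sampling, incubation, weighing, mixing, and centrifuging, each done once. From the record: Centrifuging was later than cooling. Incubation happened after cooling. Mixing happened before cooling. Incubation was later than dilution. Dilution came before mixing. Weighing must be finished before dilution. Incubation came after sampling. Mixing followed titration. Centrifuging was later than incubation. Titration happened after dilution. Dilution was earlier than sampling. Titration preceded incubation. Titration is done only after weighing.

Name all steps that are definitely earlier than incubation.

Directly stated before incubation: cooling, dilution, sampling, and titration.
Mixing reaches incubation via mixing → cooling → incubation.
Weighing reaches incubation via weighing → titration → incubation.
No chain forces centrifuging ahead of incubation.

cooling, dilution, mixing, sampling, titration, weighing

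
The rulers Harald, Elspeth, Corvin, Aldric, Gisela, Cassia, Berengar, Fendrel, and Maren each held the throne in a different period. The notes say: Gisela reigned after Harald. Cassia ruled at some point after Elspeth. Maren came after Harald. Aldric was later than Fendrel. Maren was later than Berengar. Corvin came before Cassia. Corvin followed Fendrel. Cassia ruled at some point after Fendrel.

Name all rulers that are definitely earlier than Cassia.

Directly stated before Cassia: Corvin, Elspeth, and Fendrel.
No chain forces Harald (or any of the others) ahead of Cassia.

Corvin, Elspeth, Fendrel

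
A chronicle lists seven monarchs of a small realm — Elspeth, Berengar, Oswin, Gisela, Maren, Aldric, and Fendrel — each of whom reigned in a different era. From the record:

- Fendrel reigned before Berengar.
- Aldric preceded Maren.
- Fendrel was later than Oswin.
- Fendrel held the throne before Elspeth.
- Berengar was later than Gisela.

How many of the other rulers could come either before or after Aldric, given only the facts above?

5

Forced after Aldric: Maren.
That leaves Berengar, Elspeth, Fendrel, Gisela, and Oswin with no forced order relative to Aldric — 5.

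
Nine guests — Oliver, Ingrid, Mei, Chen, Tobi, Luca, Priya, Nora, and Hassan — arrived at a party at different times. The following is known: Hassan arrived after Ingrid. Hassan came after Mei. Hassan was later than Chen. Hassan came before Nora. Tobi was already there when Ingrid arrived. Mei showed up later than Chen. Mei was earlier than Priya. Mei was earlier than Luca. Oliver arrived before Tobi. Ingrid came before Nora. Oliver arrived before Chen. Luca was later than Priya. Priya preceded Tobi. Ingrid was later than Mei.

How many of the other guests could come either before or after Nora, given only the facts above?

Forced before Nora: Chen, Hassan, Ingrid, Mei, Oliver, Priya, and Tobi.
That leaves Luca with no forced order relative to Nora — 1.

1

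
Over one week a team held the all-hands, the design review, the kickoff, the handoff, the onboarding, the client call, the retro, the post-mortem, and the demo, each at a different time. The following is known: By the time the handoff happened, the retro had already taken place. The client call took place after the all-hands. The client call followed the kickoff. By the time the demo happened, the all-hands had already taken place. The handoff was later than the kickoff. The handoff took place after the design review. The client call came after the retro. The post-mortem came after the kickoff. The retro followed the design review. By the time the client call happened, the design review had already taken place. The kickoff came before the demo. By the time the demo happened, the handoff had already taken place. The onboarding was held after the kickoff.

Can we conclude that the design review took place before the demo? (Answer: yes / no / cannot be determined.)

yes

Chain the constraints: the design review → the handoff → the demo. Each link is directly stated, so the design review comes before the demo.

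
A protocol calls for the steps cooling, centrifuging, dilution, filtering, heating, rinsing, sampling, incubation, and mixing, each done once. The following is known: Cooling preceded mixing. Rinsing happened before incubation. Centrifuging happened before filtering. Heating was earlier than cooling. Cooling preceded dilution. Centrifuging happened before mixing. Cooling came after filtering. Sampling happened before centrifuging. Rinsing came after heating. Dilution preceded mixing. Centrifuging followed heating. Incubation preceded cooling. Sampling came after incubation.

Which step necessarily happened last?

Every other step has a chain of constraints placing it before mixing, so mixing is last.

mixing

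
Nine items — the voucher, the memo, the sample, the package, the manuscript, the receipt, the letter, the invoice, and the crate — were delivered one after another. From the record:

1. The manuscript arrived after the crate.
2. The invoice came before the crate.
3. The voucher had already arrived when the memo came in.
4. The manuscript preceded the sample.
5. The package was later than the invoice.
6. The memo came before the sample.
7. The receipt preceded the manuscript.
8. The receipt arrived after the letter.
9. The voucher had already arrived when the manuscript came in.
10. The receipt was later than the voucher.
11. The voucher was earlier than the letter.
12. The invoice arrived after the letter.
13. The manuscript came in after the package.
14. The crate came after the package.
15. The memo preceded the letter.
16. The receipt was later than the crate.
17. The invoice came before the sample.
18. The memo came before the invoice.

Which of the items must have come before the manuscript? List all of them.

Directly stated before the manuscript: the crate, the package, the receipt, and the voucher.
The invoice reaches the manuscript via the invoice → the package → the manuscript.
The letter reaches the manuscript via the letter → the receipt → the manuscript.
The memo reaches the manuscript via the memo → the letter → the receipt → the manuscript.

the crate, the invoice, the letter, the memo, the package, the receipt, the voucher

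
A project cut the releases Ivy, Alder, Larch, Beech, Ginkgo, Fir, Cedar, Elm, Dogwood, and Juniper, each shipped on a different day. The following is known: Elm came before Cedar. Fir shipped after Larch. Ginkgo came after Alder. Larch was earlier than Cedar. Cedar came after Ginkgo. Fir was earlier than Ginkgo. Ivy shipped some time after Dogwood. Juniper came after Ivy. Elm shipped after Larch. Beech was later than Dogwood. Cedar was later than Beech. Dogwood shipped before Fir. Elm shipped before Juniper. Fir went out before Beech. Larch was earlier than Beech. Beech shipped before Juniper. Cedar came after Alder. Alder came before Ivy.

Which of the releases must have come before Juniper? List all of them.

Directly stated before Juniper: Beech, Elm, and Ivy.
Alder reaches Juniper via Alder → Ivy → Juniper.
Dogwood reaches Juniper via Dogwood → Beech → Juniper.
Fir reaches Juniper via Fir → Beech → Juniper.
Likewise Larch reaches Juniper by chaining the stated constraints.
No chain forces Cedar (or any of the others) ahead of Juniper.

Alder, Beech, Dogwood, Elm, Fir, Ivy, Larch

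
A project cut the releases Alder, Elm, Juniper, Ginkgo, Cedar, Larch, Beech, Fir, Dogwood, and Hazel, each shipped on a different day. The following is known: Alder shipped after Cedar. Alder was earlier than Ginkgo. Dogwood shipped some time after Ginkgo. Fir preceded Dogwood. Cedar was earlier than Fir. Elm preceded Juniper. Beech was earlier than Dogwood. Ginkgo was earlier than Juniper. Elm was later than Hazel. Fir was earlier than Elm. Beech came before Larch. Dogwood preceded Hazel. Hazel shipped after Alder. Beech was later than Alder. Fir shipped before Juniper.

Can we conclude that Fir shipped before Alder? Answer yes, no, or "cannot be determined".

cannot be determined

No chain of stated constraints runs from Fir to Alder, and none runs from Alder to Fir either.
So the relative order of Fir and Alder is not fixed by the given facts.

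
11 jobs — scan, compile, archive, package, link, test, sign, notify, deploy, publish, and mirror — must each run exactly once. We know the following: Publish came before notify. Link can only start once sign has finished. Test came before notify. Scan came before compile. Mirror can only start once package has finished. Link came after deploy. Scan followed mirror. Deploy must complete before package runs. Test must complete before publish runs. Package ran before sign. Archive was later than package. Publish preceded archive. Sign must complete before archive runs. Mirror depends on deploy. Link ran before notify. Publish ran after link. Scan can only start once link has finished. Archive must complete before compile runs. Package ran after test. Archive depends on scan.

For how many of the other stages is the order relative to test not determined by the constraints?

1

Forced after test: archive, compile, link, mirror, notify, package, publish, scan, and sign.
That leaves deploy with no forced order relative to test — 1.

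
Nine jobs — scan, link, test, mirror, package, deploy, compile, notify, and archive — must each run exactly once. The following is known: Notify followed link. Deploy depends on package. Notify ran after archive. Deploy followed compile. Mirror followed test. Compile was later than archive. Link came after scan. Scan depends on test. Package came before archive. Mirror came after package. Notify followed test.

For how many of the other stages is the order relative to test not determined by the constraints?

4

Forced after test: link, mirror, notify, and scan.
That leaves archive, compile, deploy, and package with no forced order relative to test — 4.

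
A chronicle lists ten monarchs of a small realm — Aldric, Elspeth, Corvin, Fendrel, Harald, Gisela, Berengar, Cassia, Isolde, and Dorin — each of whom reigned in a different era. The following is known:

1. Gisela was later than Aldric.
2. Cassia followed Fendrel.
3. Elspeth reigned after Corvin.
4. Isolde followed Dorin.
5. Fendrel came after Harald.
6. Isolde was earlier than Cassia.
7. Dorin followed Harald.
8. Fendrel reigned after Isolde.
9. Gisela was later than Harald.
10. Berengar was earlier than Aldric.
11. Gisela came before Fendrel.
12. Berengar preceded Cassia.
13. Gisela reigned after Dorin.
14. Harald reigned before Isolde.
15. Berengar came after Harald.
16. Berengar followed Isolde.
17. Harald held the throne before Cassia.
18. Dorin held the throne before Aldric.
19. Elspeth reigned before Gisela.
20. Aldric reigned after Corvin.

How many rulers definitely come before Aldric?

5

Directly stated before Aldric: Berengar, Corvin, and Dorin.
Harald reaches Aldric via Harald → Dorin → Aldric.
Isolde reaches Aldric via Isolde → Berengar → Aldric.
No chain forces Cassia (or any of the others) ahead of Aldric.
That's Berengar, Corvin, Dorin, Harald, and Isolde — 5 in all.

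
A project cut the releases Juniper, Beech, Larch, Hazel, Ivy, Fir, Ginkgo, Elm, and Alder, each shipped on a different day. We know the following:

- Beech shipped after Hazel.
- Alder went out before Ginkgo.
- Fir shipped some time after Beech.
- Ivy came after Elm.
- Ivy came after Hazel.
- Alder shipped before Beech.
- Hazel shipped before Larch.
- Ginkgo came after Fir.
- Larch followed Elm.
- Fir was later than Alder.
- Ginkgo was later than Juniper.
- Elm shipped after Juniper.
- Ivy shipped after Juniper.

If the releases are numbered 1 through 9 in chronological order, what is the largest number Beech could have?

Beech must come before Fir and Ginkgo — 2 releases forced after it.
Everything else can be placed before Beech in some valid order, so Beech can sit as late as position 9 − 2 = 7.

7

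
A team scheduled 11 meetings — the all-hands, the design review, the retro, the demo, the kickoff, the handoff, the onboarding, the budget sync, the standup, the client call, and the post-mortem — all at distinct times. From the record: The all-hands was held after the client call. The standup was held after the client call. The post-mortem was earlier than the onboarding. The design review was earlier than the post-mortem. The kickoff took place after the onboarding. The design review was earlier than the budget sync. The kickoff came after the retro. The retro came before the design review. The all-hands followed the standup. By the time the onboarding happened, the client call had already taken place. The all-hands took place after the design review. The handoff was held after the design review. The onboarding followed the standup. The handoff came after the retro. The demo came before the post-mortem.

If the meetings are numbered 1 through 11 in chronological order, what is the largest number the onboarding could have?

10

The onboarding must come before the kickoff — 1 meeting forced after it.
Everything else can be placed before the onboarding in some valid order, so the onboarding can sit as late as position 11 − 1 = 10.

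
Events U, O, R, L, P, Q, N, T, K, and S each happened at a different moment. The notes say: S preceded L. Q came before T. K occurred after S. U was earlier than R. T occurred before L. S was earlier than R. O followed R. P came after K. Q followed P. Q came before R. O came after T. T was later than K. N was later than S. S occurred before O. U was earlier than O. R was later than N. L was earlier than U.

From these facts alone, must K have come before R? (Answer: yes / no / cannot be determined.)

yes

Chain the constraints: K → P → Q → R. Each link is directly stated, so K comes before R.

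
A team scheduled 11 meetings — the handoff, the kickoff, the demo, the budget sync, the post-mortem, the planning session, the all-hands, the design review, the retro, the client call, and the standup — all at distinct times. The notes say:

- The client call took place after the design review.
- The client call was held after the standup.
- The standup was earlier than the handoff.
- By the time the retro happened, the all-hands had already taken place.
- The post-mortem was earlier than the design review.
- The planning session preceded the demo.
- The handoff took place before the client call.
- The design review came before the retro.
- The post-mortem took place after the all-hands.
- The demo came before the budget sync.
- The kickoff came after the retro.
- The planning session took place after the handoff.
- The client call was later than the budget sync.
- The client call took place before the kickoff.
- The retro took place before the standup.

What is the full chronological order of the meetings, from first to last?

The constraints fix every adjacent pair, so only one ordering works:
the all-hands → the post-mortem → the design review → the retro → the standup → the handoff → the planning session → the demo → the budget sync → the client call → the kickoff.

the all-hands, the post-mortem, the design review, the retro, the standup, the handoff, the planning session, the demo, the budget sync, the client call, the kickoff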